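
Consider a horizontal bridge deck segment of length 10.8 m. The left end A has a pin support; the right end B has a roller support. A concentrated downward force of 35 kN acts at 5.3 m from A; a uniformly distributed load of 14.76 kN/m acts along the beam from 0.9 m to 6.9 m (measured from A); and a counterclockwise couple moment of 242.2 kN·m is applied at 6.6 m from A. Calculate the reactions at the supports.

A_x = 0, A_y = 96.83 kN, B_y = 26.73 kN

Resultant of the distributed load: 14.76 × 6 = 88.56 kN at 3.9 m from A.
Moments about A: B_y·10.8 − 35·5.3 − (14.76·6)·3.9 + 242.2 = 0 → B_y = 288.684/10.8 = 26.73 kN.
ΣF_y = 0: A_y + 26.73 − 35 − 14.76·6 = 0 → A_y = 96.83 kN.
ΣF_x = 0: no horizontal applied forces, so A_x = 0.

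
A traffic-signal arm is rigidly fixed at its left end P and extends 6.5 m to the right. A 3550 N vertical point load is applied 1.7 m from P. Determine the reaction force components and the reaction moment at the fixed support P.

ΣF_x = 0: P_x = 0.
ΣF_y = 0: P_y − 3550 = 0 → P_y = 3550 N.
ΣM about P: M_P − 3550·1.7 = 0 → M_P = 6035 N·m.

P_x = 0, P_y = 3550 N, M_P = 6035 N·m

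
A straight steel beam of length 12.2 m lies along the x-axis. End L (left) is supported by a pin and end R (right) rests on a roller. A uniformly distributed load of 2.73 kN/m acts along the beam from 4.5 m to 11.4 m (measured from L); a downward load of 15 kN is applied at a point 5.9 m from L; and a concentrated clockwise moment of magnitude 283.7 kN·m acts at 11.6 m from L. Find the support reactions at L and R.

L_x = 0, L_y = -8.946 kN, R_y = 42.78 kN

Resultant of the distributed load: 2.73 × 6.9 = 18.837 kN at 7.95 m from L.
Taking moments about L: R_y·12.2 − (2.73·6.9)·7.95 − 15·5.9 − 283.7 = 0 → R_y = 521.95415/12.2 = 42.7831 ≈ 42.78 kN.
ΣF_y = 0: L_y + 42.7831 − 2.73·6.9 − 15 = 0 → L_y = -8.946 kN.
ΣF_x = 0: no horizontal applied forces, so L_x = 0.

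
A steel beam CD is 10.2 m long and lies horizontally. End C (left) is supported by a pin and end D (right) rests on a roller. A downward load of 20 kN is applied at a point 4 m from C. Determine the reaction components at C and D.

C_x = 0, C_y = 12.16 kN, D_y = 7.843 kN

Moments about C: D_y·10.2 − 20·4 = 0 → D_y = 80/10.2 = 7.84314 ≈ 7.843 kN.
ΣF_y = 0: C_y + 7.84314 − 20 = 0 → C_y = 12.16 kN.
ΣF_x = 0: no horizontal applied forces, so C_x = 0.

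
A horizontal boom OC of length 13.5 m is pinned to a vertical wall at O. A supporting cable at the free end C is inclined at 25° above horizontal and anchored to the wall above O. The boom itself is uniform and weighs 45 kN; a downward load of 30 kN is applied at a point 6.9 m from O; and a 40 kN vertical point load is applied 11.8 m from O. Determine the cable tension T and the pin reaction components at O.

T = 172.3 kN, O_x = 156.1 kN, O_y = 42.20 kN

ΣM about O: T·sin25°·13.5 − 45·6.75 − 30·6.9 − 40·11.8 = 0 → T = 982.75/(13.5·0.422618) = 172.251 ≈ 172.3 kN.
ΣF_x = 0: O_x − T·cos25° = 0 → O_x = 172.251 × 0.906308 = 156.1 kN.
ΣF_y = 0: O_y + T·sin25° − 45 − 30 − 40 = 0 → O_y = 115 − 172.251 × 0.422618 = 42.20 kN.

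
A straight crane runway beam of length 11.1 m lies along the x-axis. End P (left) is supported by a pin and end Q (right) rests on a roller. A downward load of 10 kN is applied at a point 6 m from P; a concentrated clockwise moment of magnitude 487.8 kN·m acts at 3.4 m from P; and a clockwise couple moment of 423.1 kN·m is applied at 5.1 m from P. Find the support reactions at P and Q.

P_x = 0, P_y = -77.47 kN, Q_y = 87.47 kN

Taking moments about P: Q_y·11.1 − 10·6 − 487.8 − 423.1 = 0 → Q_y = 970.9/11.1 = 87.4685 ≈ 87.47 kN.
ΣF_y = 0: P_y + 87.4685 − 10 = 0 → P_y = -77.47 kN.
ΣF_x = 0: no horizontal applied forces, so P_x = 0.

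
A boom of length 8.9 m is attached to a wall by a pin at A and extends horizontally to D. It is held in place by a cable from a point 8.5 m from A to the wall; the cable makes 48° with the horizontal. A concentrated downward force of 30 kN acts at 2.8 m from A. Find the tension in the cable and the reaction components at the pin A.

T = 13.30 kN, A_x = 8.898 kN, A_y = 20.12 kN

ΣM about A: T·sin48°·8.5 − 30·2.8 = 0 → T = 84/(8.5·0.743145) = 13.298 ≈ 13.30 kN.
ΣF_x = 0: A_x − T·cos48° = 0 → A_x = 13.298 × 0.669131 = 8.898 kN.
ΣF_y = 0: A_y + T·sin48° − 30 = 0 → A_y = 30 − 13.298 × 0.743145 = 20.12 kN.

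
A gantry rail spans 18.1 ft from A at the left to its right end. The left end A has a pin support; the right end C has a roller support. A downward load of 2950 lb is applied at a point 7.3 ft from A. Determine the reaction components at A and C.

Moments about A: C_y·18.1 − 2950·7.3 = 0 → C_y = 21535/18.1 = 1189.78 ≈ 1190 lb.
ΣF_y = 0: A_y + 1189.78 − 2950 = 0 → A_y = 1760 lb.
ΣF_x = 0: no horizontal applied forces, so A_x = 0.

A_x = 0, A_y = 1760 lb, C_y = 1190 lb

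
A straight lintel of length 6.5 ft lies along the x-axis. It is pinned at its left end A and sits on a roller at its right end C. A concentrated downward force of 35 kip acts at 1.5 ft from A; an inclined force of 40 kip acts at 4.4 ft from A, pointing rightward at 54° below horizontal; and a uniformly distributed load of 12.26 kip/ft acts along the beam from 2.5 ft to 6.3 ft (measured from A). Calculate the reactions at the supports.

Resultant of the distributed load: 12.26 × 3.8 = 46.588 kip at 4.4 ft from A.
ΣM about A: C_y·6.5 − 35·1.5 − 40·sin54°·4.4 − (12.26·3.8)·4.4 = 0 → C_y = 399.874/6.5 = 61.5191 ≈ 61.52 kip.
ΣF_y = 0: A_y + 61.5191 − 35 − 40·sin54° − 12.26·3.8 = 0 → A_y = 52.43 kip.
ΣF_x = 0: A_x + 40·cos54° = 0 → A_x = -23.51 kip.

A_x = -23.51 kip, A_y = 52.43 kip, C_y = 61.52 kip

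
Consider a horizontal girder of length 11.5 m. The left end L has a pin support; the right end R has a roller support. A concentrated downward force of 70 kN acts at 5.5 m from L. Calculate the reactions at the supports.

L_x = 0, L_y = 36.52 kN, R_y = 33.48 kN

Taking moments about L: R_y·11.5 − 70·5.5 = 0 → R_y = 385/11.5 = 33.4783 ≈ 33.48 kN.
ΣF_y = 0: L_y + 33.4783 − 70 = 0 → L_y = 36.52 kN.
ΣF_x = 0: no horizontal applied forces, so L_x = 0.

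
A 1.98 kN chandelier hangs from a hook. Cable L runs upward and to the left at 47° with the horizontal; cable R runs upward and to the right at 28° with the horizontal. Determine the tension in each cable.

ΣF_x = 0: −T_L·cos47° + T_R·cos28° = 0 → T_R = 0.772411·T_L.
ΣF_y = 0: T_L·sin47° + T_R·sin28° = 1.98.
Substitute: T_L·(0.731354 + 0.772411·0.469472) = 1.98 → T_L = 1.80991 ≈ 1.810 kN.
Then T_R = 0.772411 × 1.80991 = 1.398 kN.

T_L = 1.810 kN, T_R = 1.398 kN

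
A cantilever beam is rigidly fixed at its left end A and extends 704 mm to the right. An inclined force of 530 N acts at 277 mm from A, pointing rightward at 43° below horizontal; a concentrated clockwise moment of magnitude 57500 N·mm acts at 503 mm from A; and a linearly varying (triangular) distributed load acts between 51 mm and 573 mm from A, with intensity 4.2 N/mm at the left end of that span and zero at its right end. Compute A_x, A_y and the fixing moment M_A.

Resultant of the triangular load: ½ × 4.2 × 522 = 1096.2 N, acting at 225 mm from A (one-third of the span from the peak).
ΣF_x = 0: A_x + 530·cos43° = 0 → A_x = -387.6 N.
ΣF_y = 0: A_y − 530·sin43° − ½·4.2·522 = 0 → A_y = 1458 N.
ΣM about A: M_A − 530·sin43°·277 − 57500 − (½·4.2·522)·225 = 0 → M_A = 404300 N·mm.

A_x = -387.6 N, A_y = 1458 N, M_A = 404300 N·mm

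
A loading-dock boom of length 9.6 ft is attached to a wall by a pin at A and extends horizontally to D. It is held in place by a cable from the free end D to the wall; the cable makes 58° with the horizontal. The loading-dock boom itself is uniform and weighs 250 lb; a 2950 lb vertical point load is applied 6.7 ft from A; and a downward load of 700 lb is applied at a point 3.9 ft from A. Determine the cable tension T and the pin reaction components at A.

ΣM about A: T·sin58°·9.6 − 250·4.8 − 2950·6.7 − 700·3.9 = 0 → T = 23695/(9.6·0.848048) = 2910.48 ≈ 2910 lb.
ΣF_x = 0: A_x − T·cos58° = 0 → A_x = 2910.48 × 0.529919 = 1542 lb.
ΣF_y = 0: A_y + T·sin58° − 250 − 2950 − 700 = 0 → A_y = 3900 − 2910.48 × 0.848048 = 1432 lb.

T = 2910 lb, A_x = 1542 lb, A_y = 1432 lb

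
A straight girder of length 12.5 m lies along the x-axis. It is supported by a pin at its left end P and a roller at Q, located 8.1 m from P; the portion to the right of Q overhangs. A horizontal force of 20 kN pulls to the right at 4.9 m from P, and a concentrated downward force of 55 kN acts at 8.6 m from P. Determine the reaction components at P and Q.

P_x = -20.00 kN, P_y = -3.395 kN, Q_y = 58.40 kN

Taking moments about P: Q_y·8.1 − 55·8.6 = 0 → Q_y = 473/8.1 = 58.3951 ≈ 58.40 kN.
ΣF_y = 0: P_y + 58.3951 − 55 = 0 → P_y = -3.395 kN.
ΣF_x = 0: P_x + 20 = 0 → P_x = -20.00 kN.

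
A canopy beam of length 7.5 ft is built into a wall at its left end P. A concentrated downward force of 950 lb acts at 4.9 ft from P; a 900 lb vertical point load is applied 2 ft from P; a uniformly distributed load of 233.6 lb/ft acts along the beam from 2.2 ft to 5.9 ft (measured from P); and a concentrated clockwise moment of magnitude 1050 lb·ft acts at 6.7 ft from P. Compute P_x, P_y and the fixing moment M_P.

P_x = 0, P_y = 2714 lb, M_P = 11010 lb·ft

Resultant of the distributed load: 233.6 × 3.7 = 864.32 lb at 4.05 ft from P.
ΣF_x = 0: P_x = 0.
ΣF_y = 0: P_y − 950 − 900 − 233.6·3.7 = 0 → P_y = 2714 lb.
ΣM about P: M_P − 950·4.9 − 900·2 − (233.6·3.7)·4.05 − 1050 = 0 → M_P = 11010 lb·ft.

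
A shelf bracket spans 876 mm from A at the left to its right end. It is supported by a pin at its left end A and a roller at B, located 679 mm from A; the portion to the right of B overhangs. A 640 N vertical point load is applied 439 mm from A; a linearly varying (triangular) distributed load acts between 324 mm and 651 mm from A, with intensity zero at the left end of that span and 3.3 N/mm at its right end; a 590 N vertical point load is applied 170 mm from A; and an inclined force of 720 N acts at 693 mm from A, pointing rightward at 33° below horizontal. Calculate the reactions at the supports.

A_x = -603.8 N, A_y = 769.3 N, B_y = 1392 N

Resultant of the triangular load: ½ × 3.3 × 327 = 539.55 N, acting at 542 mm from A (one-third of the span from the peak).
ΣM about A: B_y·679 − 640·439 − (½·3.3·327)·542 − 590·170 − 720·sin33°·693 = 0 → B_y = 945449/679 = 1392.41 ≈ 1392 N.
ΣF_y = 0: A_y + 1392.41 − 640 − ½·3.3·327 − 590 − 720·sin33° = 0 → A_y = 769.3 N.
ΣF_x = 0: A_x + 720·cos33° = 0 → A_x = -603.8 N.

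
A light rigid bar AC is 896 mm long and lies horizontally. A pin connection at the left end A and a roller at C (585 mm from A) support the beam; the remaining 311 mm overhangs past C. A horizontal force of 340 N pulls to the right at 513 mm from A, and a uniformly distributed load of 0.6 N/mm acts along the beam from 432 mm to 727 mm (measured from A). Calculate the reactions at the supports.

Resultant of the distributed load: 0.6 × 295 = 177 N at 579.5 mm from A.
ΣM about A: C_y·585 − (0.6·295)·579.5 = 0 → C_y = 102571.5/585 = 175.336 ≈ 175.3 N.
ΣF_y = 0: A_y + 175.336 − 0.6·295 = 0 → A_y = 1.664 N.
ΣF_x = 0: A_x + 340 = 0 → A_x = -340.0 N.

A_x = -340.0 N, A_y = 1.664 N, C_y = 175.3 N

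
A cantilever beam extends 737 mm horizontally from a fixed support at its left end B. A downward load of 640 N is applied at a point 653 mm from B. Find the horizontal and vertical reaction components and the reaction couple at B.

ΣF_x = 0: B_x = 0.
ΣF_y = 0: B_y − 640 = 0 → B_y = 640.0 N.
ΣM about B: M_B − 640·653 = 0 → M_B = 417900 N·mm.

B_x = 0, B_y = 640.0 N, M_B = 417900 N·mm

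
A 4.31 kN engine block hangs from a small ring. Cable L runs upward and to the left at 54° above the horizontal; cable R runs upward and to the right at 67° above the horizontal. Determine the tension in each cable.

ΣF_x = 0: −T_L·cos54° + T_R·cos67° = 0 → T_R = 1.50432·T_L.
ΣF_y = 0: T_L·sin54° + T_R·sin67° = 4.31.
Substitute: T_L·(0.809017 + 1.50432·0.920505) = 4.31 → T_L = 1.96467 ≈ 1.965 kN.
Then T_R = 1.50432 × 1.96467 = 2.955 kN.

T_L = 1.965 kN, T_R = 2.955 kN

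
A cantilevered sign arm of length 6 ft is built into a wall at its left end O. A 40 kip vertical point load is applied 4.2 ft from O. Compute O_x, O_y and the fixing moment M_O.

ΣF_x = 0: O_x = 0.
ΣF_y = 0: O_y − 40 = 0 → O_y = 40.00 kip.
ΣM about O: M_O − 40·4.2 = 0 → M_O = 168.0 kip·ft.

O_x = 0, O_y = 40.00 kip, M_O = 168.0 kip·ft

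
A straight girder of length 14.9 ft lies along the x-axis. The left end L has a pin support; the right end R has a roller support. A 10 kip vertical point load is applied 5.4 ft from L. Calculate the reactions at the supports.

L_x = 0, L_y = 6.376 kip, R_y = 3.624 kip

Moments about L: R_y·14.9 − 10·5.4 = 0 → R_y = 54/14.9 = 3.62416 ≈ 3.624 kip.
ΣF_y = 0: L_y + 3.62416 − 10 = 0 → L_y = 6.376 kip.
ΣF_x = 0: no horizontal applied forces, so L_x = 0.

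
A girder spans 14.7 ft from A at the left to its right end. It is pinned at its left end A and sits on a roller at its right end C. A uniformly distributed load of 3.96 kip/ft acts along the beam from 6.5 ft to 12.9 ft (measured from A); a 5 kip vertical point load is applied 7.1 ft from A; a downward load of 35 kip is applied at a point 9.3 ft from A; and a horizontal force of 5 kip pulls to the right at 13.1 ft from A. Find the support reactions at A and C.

Resultant of the distributed load: 3.96 × 6.4 = 25.344 kip at 9.7 ft from A.
Taking moments about A: C_y·14.7 − (3.96·6.4)·9.7 − 5·7.1 − 35·9.3 = 0 → C_y = 606.8368/14.7 = 41.2814 ≈ 41.28 kip.
ΣF_y = 0: A_y + 41.2814 − 3.96·6.4 − 5 − 35 = 0 → A_y = 24.06 kip.
ΣF_x = 0: A_x + 5 = 0 → A_x = -5.000 kip.

A_x = -5.000 kip, A_y = 24.06 kip, C_y = 41.28 kip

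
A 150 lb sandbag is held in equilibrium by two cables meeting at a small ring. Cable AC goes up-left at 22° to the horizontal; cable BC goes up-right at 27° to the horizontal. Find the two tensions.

T_AC = 177.1 lb, T_BC = 184.3 lb

ΣF_x = 0: −T_AC·cos22° + T_BC·cos27° = 0 → T_BC = 1.0406·T_AC.
ΣF_y = 0: T_AC·sin22° + T_BC·sin27° = 150.
Substitute: T_AC·(0.374607 + 1.0406·0.45399) = 150 → T_AC = 177.09 ≈ 177.1 lb.
Then T_BC = 1.0406 × 177.09 = 184.3 lb.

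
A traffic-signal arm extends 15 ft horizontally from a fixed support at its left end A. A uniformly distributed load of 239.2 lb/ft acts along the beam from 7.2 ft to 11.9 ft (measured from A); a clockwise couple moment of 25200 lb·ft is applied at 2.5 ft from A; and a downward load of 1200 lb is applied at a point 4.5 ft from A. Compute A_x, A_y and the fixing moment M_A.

A_x = 0, A_y = 2324 lb, M_A = 41340 lb·ft

Resultant of the distributed load: 239.2 × 4.7 = 1124.24 lb at 9.55 ft from A.
ΣF_x = 0: A_x = 0.
ΣF_y = 0: A_y − 239.2·4.7 − 1200 = 0 → A_y = 2324 lb.
ΣM about A: M_A − (239.2·4.7)·9.55 − 25200 − 1200·4.5 = 0 → M_A = 41340 lb·ft.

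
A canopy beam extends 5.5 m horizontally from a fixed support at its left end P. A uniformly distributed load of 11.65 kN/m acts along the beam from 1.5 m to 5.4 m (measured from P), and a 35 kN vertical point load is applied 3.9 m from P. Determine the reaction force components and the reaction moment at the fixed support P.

Resultant of the distributed load: 11.65 × 3.9 = 45.435 kN at 3.45 m from P.
ΣF_x = 0: P_x = 0.
ΣF_y = 0: P_y − 11.65·3.9 − 35 = 0 → P_y = 80.44 kN.
ΣM about P: M_P − (11.65·3.9)·3.45 − 35·3.9 = 0 → M_P = 293.3 kN·m.

P_x = 0, P_y = 80.44 kN, M_P = 293.3 kN·m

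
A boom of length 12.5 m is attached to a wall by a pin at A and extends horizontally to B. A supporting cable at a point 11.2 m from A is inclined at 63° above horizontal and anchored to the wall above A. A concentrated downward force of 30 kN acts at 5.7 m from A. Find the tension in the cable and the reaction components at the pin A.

ΣM about A: T·sin63°·11.2 − 30·5.7 = 0 → T = 171/(11.2·0.891007) = 17.1355 ≈ 17.14 kN.
ΣF_x = 0: A_x − T·cos63° = 0 → A_x = 17.1355 × 0.45399 = 7.779 kN.
ΣF_y = 0: A_y + T·sin63° − 30 = 0 → A_y = 30 − 17.1355 × 0.891007 = 14.73 kN.

T = 17.14 kN, A_x = 7.779 kN, A_y = 14.73 kN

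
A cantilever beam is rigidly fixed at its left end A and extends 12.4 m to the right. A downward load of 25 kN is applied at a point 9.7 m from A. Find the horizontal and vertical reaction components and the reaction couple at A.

ΣF_x = 0: A_x = 0.
ΣF_y = 0: A_y − 25 = 0 → A_y = 25.00 kN.
ΣM about A: M_A − 25·9.7 = 0 → M_A = 242.5 kN·m.

A_x = 0, A_y = 25.00 kN, M_A = 242.5 kN·m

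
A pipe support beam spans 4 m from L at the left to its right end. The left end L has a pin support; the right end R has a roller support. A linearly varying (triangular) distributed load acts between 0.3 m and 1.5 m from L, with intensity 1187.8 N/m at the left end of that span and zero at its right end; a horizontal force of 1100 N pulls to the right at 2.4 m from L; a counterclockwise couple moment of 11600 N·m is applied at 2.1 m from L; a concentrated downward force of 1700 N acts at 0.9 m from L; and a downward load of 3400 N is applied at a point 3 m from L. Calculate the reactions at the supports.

L_x = -1100 N, L_y = 5655 N, R_y = 157.2 N

Resultant of the triangular load: ½ × 1187.8 × 1.2 = 712.68 N, acting at 0.7 m from L (one-third of the span from the peak).
Moments about L: R_y·4 − (½·1187.8·1.2)·0.7 + 11600 − 1700·0.9 − 3400·3 = 0 → R_y = 628.876/4 = 157.219 ≈ 157.2 N.
ΣF_y = 0: L_y + 157.219 − ½·1187.8·1.2 − 1700 − 3400 = 0 → L_y = 5655 N.
ΣF_x = 0: L_x + 1100 = 0 → L_x = -1100 N.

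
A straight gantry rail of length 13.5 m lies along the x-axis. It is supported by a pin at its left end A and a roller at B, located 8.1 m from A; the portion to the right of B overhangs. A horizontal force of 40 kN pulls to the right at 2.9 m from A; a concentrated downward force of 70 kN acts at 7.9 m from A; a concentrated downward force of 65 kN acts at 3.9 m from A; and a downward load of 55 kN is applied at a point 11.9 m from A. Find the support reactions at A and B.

ΣM about A: B_y·8.1 − 70·7.9 − 65·3.9 − 55·11.9 = 0 → B_y = 1461/8.1 = 180.37 ≈ 180.4 kN.
ΣF_y = 0: A_y + 180.37 − 70 − 65 − 55 = 0 → A_y = 9.630 kN.
ΣF_x = 0: A_x + 40 = 0 → A_x = -40.00 kN.

A_x = -40.00 kN, A_y = 9.630 kN, B_y = 180.4 kN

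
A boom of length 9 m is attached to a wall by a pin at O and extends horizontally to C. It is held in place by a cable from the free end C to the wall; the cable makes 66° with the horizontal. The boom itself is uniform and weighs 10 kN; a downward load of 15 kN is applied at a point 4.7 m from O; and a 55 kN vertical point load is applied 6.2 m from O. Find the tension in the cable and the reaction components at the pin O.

T = 55.52 kN, O_x = 22.58 kN, O_y = 29.28 kN

ΣM about O: T·sin66°·9 − 10·4.5 − 15·4.7 − 55·6.2 = 0 → T = 456.5/(9·0.913545) = 55.5224 ≈ 55.52 kN.
ΣF_x = 0: O_x − T·cos66° = 0 → O_x = 55.5224 × 0.406737 = 22.58 kN.
ΣF_y = 0: O_y + T·sin66° − 10 − 15 − 55 = 0 → O_y = 80 − 55.5224 × 0.913545 = 29.28 kN.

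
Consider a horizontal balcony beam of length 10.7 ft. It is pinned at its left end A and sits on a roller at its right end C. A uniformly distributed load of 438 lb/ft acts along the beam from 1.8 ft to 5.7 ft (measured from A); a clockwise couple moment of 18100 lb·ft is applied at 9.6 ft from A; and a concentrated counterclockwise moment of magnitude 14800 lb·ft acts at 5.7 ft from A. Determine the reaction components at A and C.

A_x = 0, A_y = 801.1 lb, C_y = 907.1 lb

Resultant of the distributed load: 438 × 3.9 = 1708.2 lb at 3.75 ft from A.
Moments about A: C_y·10.7 − (438·3.9)·3.75 − 18100 + 14800 = 0 → C_y = 9705.75/10.7 = 907.079 ≈ 907.1 lb.
ΣF_y = 0: A_y + 907.079 − 438·3.9 = 0 → A_y = 801.1 lb.
ΣF_x = 0: no horizontal applied forces, so A_x = 0.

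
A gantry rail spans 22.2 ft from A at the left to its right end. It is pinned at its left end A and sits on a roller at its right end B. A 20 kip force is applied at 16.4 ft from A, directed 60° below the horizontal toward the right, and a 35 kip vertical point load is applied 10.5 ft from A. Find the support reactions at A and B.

Moments about A: B_y·22.2 − 20·sin60°·16.4 − 35·10.5 = 0 → B_y = 651.556/22.2 = 29.3494 ≈ 29.35 kip.
ΣF_y = 0: A_y + 29.3494 − 20·sin60° − 35 = 0 → A_y = 22.97 kip.
ΣF_x = 0: A_x + 20·cos60° = 0 → A_x = -10.00 kip.

A_x = -10.00 kip, A_y = 22.97 kip, B_y = 29.35 kip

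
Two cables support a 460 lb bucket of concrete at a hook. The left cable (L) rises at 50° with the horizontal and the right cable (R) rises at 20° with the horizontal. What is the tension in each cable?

T_L = 460.0 lb, T_R = 314.7 lb

ΣF_x = 0: −T_L·cos50° + T_R·cos20° = 0 → T_R = 0.68404·T_L.
ΣF_y = 0: T_L·sin50° + T_R·sin20° = 460.
Substitute: T_L·(0.766044 + 0.68404·0.34202) = 460 → T_L = 460.0 lb.
Then T_R = 0.68404 × 460 = 314.7 lb.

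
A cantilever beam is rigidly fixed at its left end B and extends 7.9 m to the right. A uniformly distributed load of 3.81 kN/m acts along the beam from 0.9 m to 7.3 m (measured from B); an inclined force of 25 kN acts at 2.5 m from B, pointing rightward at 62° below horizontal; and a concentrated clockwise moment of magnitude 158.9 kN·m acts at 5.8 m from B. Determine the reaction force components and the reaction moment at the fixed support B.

Resultant of the distributed load: 3.81 × 6.4 = 24.384 kN at 4.1 m from B.
ΣF_x = 0: B_x + 25·cos62° = 0 → B_x = -11.74 kN.
ΣF_y = 0: B_y − 3.81·6.4 − 25·sin62° = 0 → B_y = 46.46 kN.
ΣM about B: M_B − (3.81·6.4)·4.1 − 25·sin62°·2.5 − 158.9 = 0 → M_B = 314.1 kN·m.

B_x = -11.74 kN, B_y = 46.46 kN, M_B = 314.1 kN·m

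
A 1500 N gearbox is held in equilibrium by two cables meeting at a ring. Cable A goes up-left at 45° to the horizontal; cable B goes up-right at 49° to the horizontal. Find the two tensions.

T_A = 986.5 N, T_B = 1063 N

ΣF_x = 0: −T_A·cos45° + T_B·cos49° = 0 → T_B = 1.07781·T_A.
ΣF_y = 0: T_A·sin45° + T_B·sin49° = 1500.
Substitute: T_A·(0.707107 + 1.07781·0.75471) = 1500 → T_A = 986.491 ≈ 986.5 N.
Then T_B = 1.07781 × 986.491 = 1063 N.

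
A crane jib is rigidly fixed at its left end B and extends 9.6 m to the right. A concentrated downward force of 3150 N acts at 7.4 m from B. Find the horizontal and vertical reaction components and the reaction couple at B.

B_x = 0, B_y = 3150 N, M_B = 23310 N·m

ΣF_x = 0: B_x = 0.
ΣF_y = 0: B_y − 3150 = 0 → B_y = 3150 N.
ΣM about B: M_B − 3150·7.4 = 0 → M_B = 23310 N·m.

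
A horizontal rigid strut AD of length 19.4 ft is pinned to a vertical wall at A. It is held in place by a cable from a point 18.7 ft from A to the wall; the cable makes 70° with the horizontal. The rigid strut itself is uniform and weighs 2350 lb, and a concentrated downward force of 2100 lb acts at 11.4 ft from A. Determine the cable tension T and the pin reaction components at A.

T = 2660 lb, A_x = 909.6 lb, A_y = 1951 lb

ΣM about A: T·sin70°·18.7 − 2350·9.7 − 2100·11.4 = 0 → T = 46735/(18.7·0.939693) = 2659.59 ≈ 2660 lb.
ΣF_x = 0: A_x − T·cos70° = 0 → A_x = 2659.59 × 0.34202 = 909.6 lb.
ΣF_y = 0: A_y + T·sin70° − 2350 − 2100 = 0 → A_y = 4450 − 2659.59 × 0.939693 = 1951 lb.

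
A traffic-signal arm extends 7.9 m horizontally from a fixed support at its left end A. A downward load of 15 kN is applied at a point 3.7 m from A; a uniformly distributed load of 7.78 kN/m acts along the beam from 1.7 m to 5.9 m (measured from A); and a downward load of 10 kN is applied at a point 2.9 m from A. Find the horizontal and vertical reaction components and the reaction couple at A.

Resultant of the distributed load: 7.78 × 4.2 = 32.676 kN at 3.8 m from A.
ΣF_x = 0: A_x = 0.
ΣF_y = 0: A_y − 15 − 7.78·4.2 − 10 = 0 → A_y = 57.68 kN.
ΣM about A: M_A − 15·3.7 − (7.78·4.2)·3.8 − 10·2.9 = 0 → M_A = 208.7 kN·m.

A_x = 0, A_y = 57.68 kN, M_A = 208.7 kN·m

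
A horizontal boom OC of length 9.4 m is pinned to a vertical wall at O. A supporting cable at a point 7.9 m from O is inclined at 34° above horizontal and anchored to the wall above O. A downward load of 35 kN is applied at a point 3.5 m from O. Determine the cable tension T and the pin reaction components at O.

ΣM about O: T·sin34°·7.9 − 35·3.5 = 0 → T = 122.5/(7.9·0.559193) = 27.7298 ≈ 27.73 kN.
ΣF_x = 0: O_x − T·cos34° = 0 → O_x = 27.7298 × 0.829038 = 22.99 kN.
ΣF_y = 0: O_y + T·sin34° − 35 = 0 → O_y = 35 − 27.7298 × 0.559193 = 19.49 kN.

T = 27.73 kN, O_x = 22.99 kN, O_y = 19.49 kN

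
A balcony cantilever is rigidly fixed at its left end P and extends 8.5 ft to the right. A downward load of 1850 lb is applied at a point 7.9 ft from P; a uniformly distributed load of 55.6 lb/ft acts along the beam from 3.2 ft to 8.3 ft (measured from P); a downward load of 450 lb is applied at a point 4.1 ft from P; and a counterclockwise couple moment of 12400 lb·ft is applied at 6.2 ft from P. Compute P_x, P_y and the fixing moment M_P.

Resultant of the distributed load: 55.6 × 5.1 = 283.56 lb at 5.75 ft from P.
ΣF_x = 0: P_x = 0.
ΣF_y = 0: P_y − 1850 − 55.6·5.1 − 450 = 0 → P_y = 2584 lb.
ΣM about P: M_P − 1850·7.9 − (55.6·5.1)·5.75 − 450·4.1 + 12400 = 0 → M_P = 5690 lb·ft.

P_x = 0, P_y = 2584 lb, M_P = 5690 lb·ft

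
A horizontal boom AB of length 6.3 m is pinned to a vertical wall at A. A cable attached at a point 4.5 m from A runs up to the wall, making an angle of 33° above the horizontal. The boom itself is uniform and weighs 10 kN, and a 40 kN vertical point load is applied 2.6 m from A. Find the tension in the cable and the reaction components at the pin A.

T = 55.29 kN, A_x = 46.37 kN, A_y = 19.89 kN

ΣM about A: T·sin33°·4.5 − 10·3.15 − 40·2.6 = 0 → T = 135.5/(4.5·0.544639) = 55.2864 ≈ 55.29 kN.
ΣF_x = 0: A_x − T·cos33° = 0 → A_x = 55.2864 × 0.838671 = 46.37 kN.
ΣF_y = 0: A_y + T·sin33° − 10 − 40 = 0 → A_y = 50 − 55.2864 × 0.544639 = 19.89 kN.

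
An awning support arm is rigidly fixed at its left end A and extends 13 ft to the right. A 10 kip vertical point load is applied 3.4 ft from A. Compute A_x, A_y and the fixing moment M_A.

ΣF_x = 0: A_x = 0.
ΣF_y = 0: A_y − 10 = 0 → A_y = 10.00 kip.
ΣM about A: M_A − 10·3.4 = 0 → M_A = 34.00 kip·ft.

A_x = 0, A_y = 10.00 kip, M_A = 34.00 kip·ft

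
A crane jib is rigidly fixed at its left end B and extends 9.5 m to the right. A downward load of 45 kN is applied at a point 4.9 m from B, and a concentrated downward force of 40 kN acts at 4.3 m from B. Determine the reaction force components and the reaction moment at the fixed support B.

B_x = 0, B_y = 85.00 kN, M_B = 392.5 kN·m

ΣF_x = 0: B_x = 0.
ΣF_y = 0: B_y − 45 − 40 = 0 → B_y = 85.00 kN.
ΣM about B: M_B − 45·4.9 − 40·4.3 = 0 → M_B = 392.5 kN·m.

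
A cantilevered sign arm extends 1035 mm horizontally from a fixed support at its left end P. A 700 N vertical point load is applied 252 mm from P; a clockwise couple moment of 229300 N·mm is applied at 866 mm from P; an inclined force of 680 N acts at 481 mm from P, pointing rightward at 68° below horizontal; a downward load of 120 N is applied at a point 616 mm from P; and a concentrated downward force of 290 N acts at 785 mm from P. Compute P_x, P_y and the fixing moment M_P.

P_x = -254.7 N, P_y = 1740 N, M_P = 1011000 N·mm

ΣF_x = 0: P_x + 680·cos68° = 0 → P_x = -254.7 N.
ΣF_y = 0: P_y − 700 − 680·sin68° − 120 − 290 = 0 → P_y = 1740 N.
ΣM about P: M_P − 700·252 − 229300 − 680·sin68°·481 − 120·616 − 290·785 = 0 → M_P = 1011000 N·mm.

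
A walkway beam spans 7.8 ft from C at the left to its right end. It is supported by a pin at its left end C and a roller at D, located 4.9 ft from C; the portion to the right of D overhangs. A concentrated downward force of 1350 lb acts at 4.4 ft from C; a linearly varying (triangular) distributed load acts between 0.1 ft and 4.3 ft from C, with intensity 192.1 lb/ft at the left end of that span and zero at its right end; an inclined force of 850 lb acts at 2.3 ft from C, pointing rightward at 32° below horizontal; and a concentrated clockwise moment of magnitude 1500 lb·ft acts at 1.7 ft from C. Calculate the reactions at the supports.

Resultant of the triangular load: ½ × 192.1 × 4.2 = 403.41 lb, acting at 1.5 ft from C (one-third of the span from the peak).
ΣM about C: D_y·4.9 − 1350·4.4 − (½·192.1·4.2)·1.5 − 850·sin32°·2.3 − 1500 = 0 → D_y = 9081.11/4.9 = 1853.29 ≈ 1853 lb.
ΣF_y = 0: C_y + 1853.29 − 1350 − ½·192.1·4.2 − 850·sin32° = 0 → C_y = 350.6 lb.
ΣF_x = 0: C_x + 850·cos32° = 0 → C_x = -720.8 lb.

C_x = -720.8 lb, C_y = 350.6 lb, D_y = 1853 lb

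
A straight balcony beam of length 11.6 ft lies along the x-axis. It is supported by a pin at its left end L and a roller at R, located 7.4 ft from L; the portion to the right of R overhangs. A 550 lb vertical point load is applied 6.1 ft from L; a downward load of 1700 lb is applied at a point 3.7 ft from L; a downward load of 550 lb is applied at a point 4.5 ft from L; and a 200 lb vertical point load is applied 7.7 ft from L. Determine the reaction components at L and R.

Taking moments about L: R_y·7.4 − 550·6.1 − 1700·3.7 − 550·4.5 − 200·7.7 = 0 → R_y = 13660/7.4 = 1845.95 ≈ 1846 lb.
ΣF_y = 0: L_y + 1845.95 − 550 − 1700 − 550 − 200 = 0 → L_y = 1154 lb.
ΣF_x = 0: no horizontal applied forces, so L_x = 0.

L_x = 0, L_y = 1154 lb, R_y = 1846 lb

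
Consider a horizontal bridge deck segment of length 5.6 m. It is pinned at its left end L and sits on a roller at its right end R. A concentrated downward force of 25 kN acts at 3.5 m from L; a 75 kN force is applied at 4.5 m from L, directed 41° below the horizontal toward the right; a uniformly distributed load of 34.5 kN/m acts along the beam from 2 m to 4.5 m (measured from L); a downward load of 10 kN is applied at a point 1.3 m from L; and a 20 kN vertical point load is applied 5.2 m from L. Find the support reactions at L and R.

L_x = -56.60 kN, L_y = 64.34 kN, R_y = 126.1 kN

Resultant of the distributed load: 34.5 × 2.5 = 86.25 kN at 3.25 m from L.
Taking moments about L: R_y·5.6 − 25·3.5 − 75·sin41°·4.5 − (34.5·2.5)·3.25 − 10·1.3 − 20·5.2 = 0 → R_y = 706.232/5.6 = 126.113 ≈ 126.1 kN.
ΣF_y = 0: L_y + 126.113 − 25 − 75·sin41° − 34.5·2.5 − 10 − 20 = 0 → L_y = 64.34 kN.
ΣF_x = 0: L_x + 75·cos41° = 0 → L_x = -56.60 kN.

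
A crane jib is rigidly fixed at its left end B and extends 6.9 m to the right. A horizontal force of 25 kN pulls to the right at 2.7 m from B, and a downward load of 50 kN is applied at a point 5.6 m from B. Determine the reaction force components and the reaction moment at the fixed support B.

B_x = -25.00 kN, B_y = 50.00 kN, M_B = 280.0 kN·m

ΣF_x = 0: B_x + 25 = 0 → B_x = -25.00 kN.
ΣF_y = 0: B_y − 50 = 0 → B_y = 50.00 kN.
ΣM about B: M_B − 50·5.6 = 0 → M_B = 280.0 kN·m.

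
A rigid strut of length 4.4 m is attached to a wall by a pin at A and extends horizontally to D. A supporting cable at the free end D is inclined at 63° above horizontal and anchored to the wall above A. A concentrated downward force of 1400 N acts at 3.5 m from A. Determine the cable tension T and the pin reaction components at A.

ΣM about A: T·sin63°·4.4 − 1400·3.5 = 0 → T = 4900/(4.4·0.891007) = 1249.86 ≈ 1250 N.
ΣF_x = 0: A_x − T·cos63° = 0 → A_x = 1249.86 × 0.45399 = 567.4 N.
ΣF_y = 0: A_y + T·sin63° − 1400 = 0 → A_y = 1400 − 1249.86 × 0.891007 = 286.4 N.

T = 1250 N, A_x = 567.4 N, A_y = 286.4 N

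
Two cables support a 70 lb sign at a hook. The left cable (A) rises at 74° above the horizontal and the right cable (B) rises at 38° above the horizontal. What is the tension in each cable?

ΣF_x = 0: −T_A·cos74° + T_B·cos38° = 0 → T_B = 0.349789·T_A.
ΣF_y = 0: T_A·sin74° + T_B·sin38° = 70.
Substitute: T_A·(0.961262 + 0.349789·0.615661) = 70 → T_A = 59.4928 ≈ 59.49 lb.
Then T_B = 0.349789 × 59.4928 = 20.81 lb.

T_A = 59.49 lb, T_B = 20.81 lb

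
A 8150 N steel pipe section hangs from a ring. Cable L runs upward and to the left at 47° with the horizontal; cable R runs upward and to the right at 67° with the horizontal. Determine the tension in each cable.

T_L = 3486 N, T_R = 6084 N

ΣF_x = 0: −T_L·cos47° + T_R·cos67° = 0 → T_R = 1.74544·T_L.
ΣF_y = 0: T_L·sin47° + T_R·sin67° = 8150.
Substitute: T_L·(0.731354 + 1.74544·0.920505) = 8150 → T_L = 3485.83 ≈ 3486 N.
Then T_R = 1.74544 × 3485.83 = 6084 N.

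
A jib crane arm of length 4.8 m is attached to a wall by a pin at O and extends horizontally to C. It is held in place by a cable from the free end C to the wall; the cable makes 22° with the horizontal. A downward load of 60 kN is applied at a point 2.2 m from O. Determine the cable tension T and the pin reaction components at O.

T = 73.41 kN, O_x = 68.06 kN, O_y = 32.50 kN

ΣM about O: T·sin22°·4.8 − 60·2.2 = 0 → T = 132/(4.8·0.374607) = 73.4103 ≈ 73.41 kN.
ΣF_x = 0: O_x − T·cos22° = 0 → O_x = 73.4103 × 0.927184 = 68.06 kN.
ΣF_y = 0: O_y + T·sin22° − 60 = 0 → O_y = 60 − 73.4103 × 0.374607 = 32.50 kN.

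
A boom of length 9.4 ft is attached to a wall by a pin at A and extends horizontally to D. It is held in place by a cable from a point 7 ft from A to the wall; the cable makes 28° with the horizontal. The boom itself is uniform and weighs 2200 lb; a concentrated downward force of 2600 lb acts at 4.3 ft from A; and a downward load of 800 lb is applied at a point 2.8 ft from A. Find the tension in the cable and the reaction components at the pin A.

T = 7230 lb, A_x = 6384 lb, A_y = 2206 lb

ΣM about A: T·sin28°·7 − 2200·4.7 − 2600·4.3 − 800·2.8 = 0 → T = 23760/(7·0.469472) = 7230.01 ≈ 7230 lb.
ΣF_x = 0: A_x − T·cos28° = 0 → A_x = 7230.01 × 0.882948 = 6384 lb.
ΣF_y = 0: A_y + T·sin28° − 2200 − 2600 − 800 = 0 → A_y = 5600 − 7230.01 × 0.469472 = 2206 lb.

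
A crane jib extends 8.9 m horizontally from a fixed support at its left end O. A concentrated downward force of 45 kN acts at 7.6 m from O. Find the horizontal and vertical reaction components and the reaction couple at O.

O_x = 0, O_y = 45.00 kN, M_O = 342.0 kN·m

ΣF_x = 0: O_x = 0.
ΣF_y = 0: O_y − 45 = 0 → O_y = 45.00 kN.
ΣM about O: M_O − 45·7.6 = 0 → M_O = 342.0 kN·m.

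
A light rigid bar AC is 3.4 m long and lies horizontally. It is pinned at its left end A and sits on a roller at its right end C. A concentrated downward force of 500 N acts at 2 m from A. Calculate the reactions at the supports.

A_x = 0, A_y = 205.9 N, C_y = 294.1 N

ΣM about A: C_y·3.4 − 500·2 = 0 → C_y = 1000/3.4 = 294.118 ≈ 294.1 N.
ΣF_y = 0: A_y + 294.118 − 500 = 0 → A_y = 205.9 N.
ΣF_x = 0: no horizontal applied forces, so A_x = 0.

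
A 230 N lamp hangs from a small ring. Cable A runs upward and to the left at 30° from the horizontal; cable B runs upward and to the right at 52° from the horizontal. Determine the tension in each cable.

ΣF_x = 0: −T_A·cos30° + T_B·cos52° = 0 → T_B = 1.40666·T_A.
ΣF_y = 0: T_A·sin30° + T_B·sin52° = 230.
Substitute: T_A·(0.5 + 1.40666·0.788011) = 230 → T_A = 142.994 ≈ 143.0 N.
Then T_B = 1.40666 × 142.994 = 201.1 N.

T_A = 143.0 N, T_B = 201.1 N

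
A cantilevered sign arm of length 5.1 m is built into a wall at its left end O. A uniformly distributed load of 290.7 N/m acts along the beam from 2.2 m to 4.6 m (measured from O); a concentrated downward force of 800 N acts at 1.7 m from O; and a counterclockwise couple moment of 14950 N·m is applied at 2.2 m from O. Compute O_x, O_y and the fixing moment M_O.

Resultant of the distributed load: 290.7 × 2.4 = 697.68 N at 3.4 m from O.
ΣF_x = 0: O_x = 0.
ΣF_y = 0: O_y − 290.7·2.4 − 800 = 0 → O_y = 1498 N.
ΣM about O: M_O − (290.7·2.4)·3.4 − 800·1.7 + 14950 = 0 → M_O = -11220 N·m.

O_x = 0, O_y = 1498 N, M_O = -11220 N·m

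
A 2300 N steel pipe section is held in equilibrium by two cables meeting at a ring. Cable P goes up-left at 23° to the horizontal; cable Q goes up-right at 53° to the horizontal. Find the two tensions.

T_P = 1427 N, T_Q = 2182 N

ΣF_x = 0: −T_P·cos23° + T_Q·cos53° = 0 → T_Q = 1.52955·T_P.
ΣF_y = 0: T_P·sin23° + T_Q·sin53° = 2300.
Substitute: T_P·(0.390731 + 1.52955·0.798636) = 2300 → T_P = 1426.55 ≈ 1427 N.
Then T_Q = 1.52955 × 1426.55 = 2182 N.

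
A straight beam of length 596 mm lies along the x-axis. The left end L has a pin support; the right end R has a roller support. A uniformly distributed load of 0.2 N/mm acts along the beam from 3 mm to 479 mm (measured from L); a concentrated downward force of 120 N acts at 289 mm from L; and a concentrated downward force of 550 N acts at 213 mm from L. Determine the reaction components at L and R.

L_x = 0, L_y = 472.0 N, R_y = 293.2 N

Resultant of the distributed load: 0.2 × 476 = 95.2 N at 241 mm from L.
Taking moments about L: R_y·596 − (0.2·476)·241 − 120·289 − 550·213 = 0 → R_y = 174773.2/596 = 293.244 ≈ 293.2 N.
ΣF_y = 0: L_y + 293.244 − 0.2·476 − 120 − 550 = 0 → L_y = 472.0 N.
ΣF_x = 0: no horizontal applied forces, so L_x = 0.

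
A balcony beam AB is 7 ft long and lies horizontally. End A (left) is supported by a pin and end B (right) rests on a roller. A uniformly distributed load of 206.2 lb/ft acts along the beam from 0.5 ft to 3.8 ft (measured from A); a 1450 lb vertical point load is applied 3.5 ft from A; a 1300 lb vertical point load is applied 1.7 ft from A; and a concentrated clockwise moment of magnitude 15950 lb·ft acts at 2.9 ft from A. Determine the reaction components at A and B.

Resultant of the distributed load: 206.2 × 3.3 = 680.46 lb at 2.15 ft from A.
Taking moments about A: B_y·7 − (206.2·3.3)·2.15 − 1450·3.5 − 1300·1.7 − 15950 = 0 → B_y = 24697.989/7 = 3528.28 ≈ 3528 lb.
ΣF_y = 0: A_y + 3528.28 − 206.2·3.3 − 1450 − 1300 = 0 → A_y = -97.82 lb.
ΣF_x = 0: no horizontal applied forces, so A_x = 0.

A_x = 0, A_y = -97.82 lb, B_y = 3528 lb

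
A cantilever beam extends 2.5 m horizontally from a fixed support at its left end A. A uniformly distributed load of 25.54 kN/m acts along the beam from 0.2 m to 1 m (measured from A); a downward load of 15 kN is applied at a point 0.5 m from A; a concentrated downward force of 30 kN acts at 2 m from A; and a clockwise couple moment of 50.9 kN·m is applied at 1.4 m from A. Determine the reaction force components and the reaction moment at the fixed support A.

A_x = 0, A_y = 65.43 kN, M_A = 130.7 kN·m

Resultant of the distributed load: 25.54 × 0.8 = 20.432 kN at 0.6 m from A.
ΣF_x = 0: A_x = 0.
ΣF_y = 0: A_y − 25.54·0.8 − 15 − 30 = 0 → A_y = 65.43 kN.
ΣM about A: M_A − (25.54·0.8)·0.6 − 15·0.5 − 30·2 − 50.9 = 0 → M_A = 130.7 kN·m.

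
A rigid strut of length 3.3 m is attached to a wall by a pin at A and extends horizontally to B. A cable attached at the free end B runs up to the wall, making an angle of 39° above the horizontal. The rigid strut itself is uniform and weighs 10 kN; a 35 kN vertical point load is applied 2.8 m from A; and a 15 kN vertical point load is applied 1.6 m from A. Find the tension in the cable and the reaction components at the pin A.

ΣM about A: T·sin39°·3.3 − 10·1.65 − 35·2.8 − 15·1.6 = 0 → T = 138.5/(3.3·0.62932) = 66.6906 ≈ 66.69 kN.
ΣF_x = 0: A_x − T·cos39° = 0 → A_x = 66.6906 × 0.777146 = 51.83 kN.
ΣF_y = 0: A_y + T·sin39° − 10 − 35 − 15 = 0 → A_y = 60 − 66.6906 × 0.62932 = 18.03 kN.

T = 66.69 kN, A_x = 51.83 kN, A_y = 18.03 kN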